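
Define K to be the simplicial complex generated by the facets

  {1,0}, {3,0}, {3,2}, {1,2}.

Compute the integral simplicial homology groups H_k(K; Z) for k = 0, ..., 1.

We work with the vertex ordering 0 < 1 < 2 < 3. The simplices of K, each written with vertices in increasing order, are:

  0-simplices (4): [0], [1], [2], [3]
  1-simplices (4): [0,1], [0,3], [1,2], [2,3]

so the chain groups are C_0 ≅ Z^4, C_1 ≅ Z^4.

Boundary ∂_1: C_1 → C_0 is given by ∂[p,q] = [q] − [p].
As a 4×4 matrix over Z this has rank 3, with invariant factors (1,1,1).

From H_k ≅ ker(∂_k) / im(∂_{k+1}) we obtain:

  H_0: rank C_0 − rank ∂_1 = 4 − 3 = 1, and the invariant factors of ∂_1 are all 1, so H_0 = Z.
  H_1: rank ker ∂_1 − rank ∂_2 = (4 − 3) − 0 = 1, and there is no ∂_2, so H_1 = Z.

As a check, the Euler characteristic is 4 − 4 = 0, which agrees with 1 − 1 = 0.
(K is a triangulation of the circle S^1.)

H_0 = Z,  H_1 = Z.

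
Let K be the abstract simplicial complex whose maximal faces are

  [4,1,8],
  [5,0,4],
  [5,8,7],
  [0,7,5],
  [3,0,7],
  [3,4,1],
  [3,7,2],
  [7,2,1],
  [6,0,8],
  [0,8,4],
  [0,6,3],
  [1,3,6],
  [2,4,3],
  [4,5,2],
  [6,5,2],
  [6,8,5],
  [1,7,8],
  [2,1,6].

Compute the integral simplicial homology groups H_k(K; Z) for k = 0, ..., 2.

Fix the vertex order 0 < 1 < 2 < 3 < 4 < 5 < 6 < 7 < 8 and write every simplex with vertices in increasing order. Then dim K = 2 and the simplices of K are:

  0-simplices (9): [0], [1], [2], [3], [4], [5], [6], [7], [8]
  1-simplices (27): (27 of them)
  2-simplices (18): [0,3,6], [0,3,7], [0,4,5], [0,4,8], [0,5,7], [0,6,8], [1,2,6], [1,2,7], [1,3,4], [1,3,6], [1,4,8], [1,7,8], [2,3,4], [2,3,7], [2,4,5], [2,5,6], [5,6,8], [5,7,8]

so the chain groups are C_0 ≅ Z^9, C_1 ≅ Z^27, C_2 ≅ Z^18.

The boundary map ∂_1: C_1 → C_0 is given by ∂[p,q] = [q] − [p].
The resulting 9×27 matrix has rank 8, and its Smith normal form has invariant factors (1,1,1,1,1,1,1,1).

∂_2: C_2 → C_1 acts by ∂[p,q,r] = [q,r] − [p,r] + [p,q]. For instance
  ∂[2,5,6] = [5,6] − [2,6] + [2,5],
  ∂[2,3,7] = [3,7] − [2,7] + [2,3].
The 27×18 boundary matrix has rank 18 and Smith normal form diag(1,1,1,1,1,1,1,1,1,1,1,1,1,1,1,1,1,2).

Reading off H_k = ker ∂_k / im ∂_{k+1}:

  H_0: rank C_0 − rank ∂_1 = 9 − 8 = 1, and the invariant factors of ∂_1 are all 1, so H_0 = Z.
  H_1: rank ker ∂_1 − rank ∂_2 = (27 − 8) − 18 = 1, and ∂_2 has invariant factor 2 > 1, so H_1 = Z ⊕ Z/2Z.
  H_2: rank ker ∂_2 − rank ∂_3 = (18 − 18) − 0 = 0, and there is no ∂_3, so H_2 = 0.

(K is a triangulation of the Klein bottle.)

H_0 = Z,  H_1 = Z ⊕ Z/2Z,  H_2 = 0.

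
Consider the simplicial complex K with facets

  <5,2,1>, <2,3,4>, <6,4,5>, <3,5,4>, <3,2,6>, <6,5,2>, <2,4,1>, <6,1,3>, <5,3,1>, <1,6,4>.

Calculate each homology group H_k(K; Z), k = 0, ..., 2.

H_0 = Z,  H_1 = Z/2,  H_2 = 0.

Take the total order 1 < 2 < 3 < 4 < 5 < 6 on the vertex set. Then K (dimension 2) consists of the simplices:

  0-simplices (6): [1], [2], [3], [4], [5], [6]
  1-simplices (15): [1,2], [1,3], [1,4], [1,5], [1,6], [2,3], [2,4], [2,5], [2,6], [3,4], [3,5], [3,6], [4,5], [4,6], [5,6]
  2-simplices (10): [1,2,4], [1,2,5], [1,3,5], [1,3,6], [1,4,6], [2,3,4], [2,3,6], [2,5,6], [3,4,5], [4,5,6]

giving chain groups C_0 ≅ Z^6, C_1 ≅ Z^15, C_2 ≅ Z^10.

∂_1: C_1 → C_0 is given by ∂[p,q] = [q] − [p]. For instance
  ∂[5,6] = [6] − [5].
As a 6×15 matrix over Z this has rank 5, with invariant factors (1,1,1,1,1).

∂_2: C_2 → C_1 sends each 2-simplex [p,q,r] to [q,r] − [p,r] + [p,q]. For instance
  ∂[1,3,5] = [3,5] − [1,5] + [1,3],
  ∂[2,5,6] = [5,6] − [2,6] + [2,5].
The 15×10 boundary matrix has rank 10 and Smith normal form diag(1,1,1,1,1,1,1,1,1,2).

Now H_k = ker ∂_k / im ∂_{k+1}, so:

  H_0: rank C_0 − rank ∂_1 = 6 − 5 = 1, and the invariant factors of ∂_1 are all 1, so H_0 ≅ Z.
  H_1: rank ker ∂_1 − rank ∂_2 = (15 − 5) − 10 = 0, and ∂_2 has invariant factor 2 > 1, so H_1 ≅ Z/2.
  H_2: rank ker ∂_2 − rank ∂_3 = (10 − 10) − 0 = 0, and there is no ∂_3, so H_2 ≅ 0.

As a check, the Euler characteristic is 6 − 15 + 10 = 1, which agrees with 1 − 0 + 0 = 1.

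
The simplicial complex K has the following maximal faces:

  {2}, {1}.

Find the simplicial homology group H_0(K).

H_0 ≅ Z^2.

Order the vertices as 1 < 2. Listing each simplex with vertices in this order, K has dimension 0 with simplices:

  0-simplices (2): [1], [2]

Hence C_0 ≅ Z^2.

Reading off H_k = ker ∂_k / im ∂_{k+1}:

  H_0: rank C_0 − rank ∂_1 = 2 − 0 = 2, and there is no ∂_1, so H_0 ≅ Z^2.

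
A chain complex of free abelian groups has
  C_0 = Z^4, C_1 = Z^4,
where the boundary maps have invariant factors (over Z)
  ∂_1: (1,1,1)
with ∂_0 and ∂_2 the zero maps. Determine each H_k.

H_0: b_0 = 4 − 0 − 3 = 1; torsion from ∂_1 factors > 1: none. So H_0 ≅ Z.
H_1: b_1 = 4 − 3 − 0 = 1; torsion from ∂_2 factors > 1: none. So H_1 ≅ Z.

H_0 ≅ Z,  H_1 ≅ Z.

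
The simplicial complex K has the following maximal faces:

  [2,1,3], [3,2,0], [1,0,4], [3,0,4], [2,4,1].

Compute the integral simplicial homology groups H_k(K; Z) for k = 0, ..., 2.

H_0 = Z,  H_1 = Z,  H_2 = 0.

Fix the vertex order 0 < 1 < 2 < 3 < 4 and write every simplex with vertices in increasing order. Then dim K = 2 and the simplices of K are:

  0-simplices (5): [0], [1], [2], [3], [4]
  1-simplices (10): [0,1], [0,2], [0,3], [0,4], [1,2], [1,3], [1,4], [2,3], [2,4], [3,4]
  2-simplices (5): [0,1,4], [0,2,3], [0,3,4], [1,2,3], [1,2,4]

so the chain groups are C_0 ≅ Z^5, C_1 ≅ Z^10, C_2 ≅ Z^5.

∂_1: C_1 → C_0 sends each edge [p,q] (with p < q) to q − p.
This gives a 5×10 integer matrix of rank 4; reducing to Smith normal form yields diagonal entries (1,1,1,1).

The boundary map ∂_2: C_2 → C_1 sends each 2-simplex [p,q,r] to [q,r] − [p,r] + [p,q]. For instance
  ∂[1,2,3] = [2,3] − [1,3] + [1,2],
  ∂[0,2,3] = [2,3] − [0,3] + [0,2].
As a 10×5 matrix over Z this has rank 5, with invariant factors (1,1,1,1,1).

Reading off H_k = ker ∂_k / im ∂_{k+1}:

  H_0: rank C_0 − rank ∂_1 = 5 − 4 = 1, and the invariant factors of ∂_1 are all 1, so H_0 = Z.
  H_1: rank ker ∂_1 − rank ∂_2 = (10 − 4) − 5 = 1, and the invariant factors of ∂_2 are all 1, so H_1 = Z.
  H_2: rank ker ∂_2 − rank ∂_3 = (5 − 5) − 0 = 0, and there is no ∂_3, so H_2 = 0.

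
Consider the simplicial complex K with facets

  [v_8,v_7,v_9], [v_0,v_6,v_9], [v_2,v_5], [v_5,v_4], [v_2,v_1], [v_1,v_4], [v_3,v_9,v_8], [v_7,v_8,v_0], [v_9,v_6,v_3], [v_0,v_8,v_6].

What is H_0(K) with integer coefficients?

Fix the vertex order v_0 < v_1 < v_2 < v_3 < v_4 < v_5 < v_6 < v_7 < v_8 < v_9 and write every simplex with vertices in increasing order. Then dim K = 2 and the simplices of K are:

  0-simplices (10): [v_0], [v_1], [v_2], [v_3], [v_4], [v_5], [v_6], [v_7], [v_8], [v_9]
  1-simplices (16): (16 of them)
  2-simplices (6): [v_0,v_6,v_8], [v_0,v_6,v_9], [v_0,v_7,v_8], [v_3,v_6,v_9], [v_3,v_8,v_9], [v_7,v_8,v_9]

Hence C_0 ≅ Z^10, C_1 ≅ Z^16, C_2 ≅ Z^6.

The boundary map ∂_1: C_1 → C_0 maps an edge to its endpoints' difference, ∂[p,q] = q − p.
The resulting 10×16 matrix has rank 8, and its Smith normal form has invariant factors (1,1,1,1,1,1,1,1).

∂_2: C_2 → C_1 sends each 2-simplex [p,q,r] to [q,r] − [p,r] + [p,q]. For instance
  ∂[v_0,v_7,v_8] = [v_7,v_8] − [v_0,v_8] + [v_0,v_7],
  ∂[v_0,v_6,v_8] = [v_6,v_8] − [v_0,v_8] + [v_0,v_6].
The 16×6 boundary matrix has rank 6 and Smith normal form diag(1,1,1,1,1,1).

Computing H_k = (kernel of ∂_k) / (image of ∂_{k+1}):

  H_0: rank C_0 − rank ∂_1 = 10 − 8 = 2, and the invariant factors of ∂_1 are all 1, so H_0 ≅ Z^2.

H_0 ≅ Z^2.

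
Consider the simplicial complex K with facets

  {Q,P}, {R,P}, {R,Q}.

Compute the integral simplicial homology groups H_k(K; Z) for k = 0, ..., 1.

H_0 = Z,  H_1 = Z.

Fix the vertex order P < Q < R and write every simplex with vertices in increasing order. Then dim K = 1 and the simplices of K are:

  0-simplices (3): P, Q, R
  1-simplices (3): PQ, PR, QR

giving chain groups C_0 ≅ Z^3, C_1 ≅ Z^3.

Boundary ∂_1: C_1 → C_0 maps an edge to its endpoints' difference, ∂[p,q] = q − p. For instance
  ∂QR = R − Q.
This gives a 3×3 integer matrix of rank 2; reducing to Smith normal form yields diagonal entries (1,1).

Computing H_k = (kernel of ∂_k) / (image of ∂_{k+1}):

  H_0: rank C_0 − rank ∂_1 = 3 − 2 = 1, and the invariant factors of ∂_1 are all 1, so H_0 = Z.
  H_1: rank ker ∂_1 − rank ∂_2 = (3 − 2) − 0 = 1, and there is no ∂_2, so H_1 = Z.

As a check, the Euler characteristic is 3 − 3 = 0, which agrees with 1 − 1 = 0.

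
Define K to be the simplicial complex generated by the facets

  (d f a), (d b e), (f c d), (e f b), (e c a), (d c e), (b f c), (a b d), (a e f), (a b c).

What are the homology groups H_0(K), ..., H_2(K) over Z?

We work with the vertex ordering a < b < c < d < e < f. The simplices of K, each written with vertices in increasing order, are:

  0-simplices (6): a, b, c, d, e, f
  1-simplices (15): ab, ac, ad, ae, af, bc, bd, be, bf, cd, ce, cf, de, df, ef
  2-simplices (10): abc, abd, ace, adf, aef, bcf, bde, bef, cde, cdf

giving chain groups C_0 ≅ Z^6, C_1 ≅ Z^15, C_2 ≅ Z^10.

Boundary ∂_1: C_1 → C_0 sends each edge [p,q] (with p < q) to q − p. For instance
  ∂af = f − a.
This gives a 6×15 integer matrix of rank 5; reducing to Smith normal form yields diagonal entries (1,1,1,1,1).

Boundary ∂_2: C_2 → C_1 sends each 2-simplex [p,q,r] to [q,r] − [p,r] + [p,q]. For instance
  ∂cdf = df − cf + cd,
  ∂cde = de − ce + cd.
The resulting 15×10 matrix has rank 10, and its Smith normal form has invariant factors (1,1,1,1,1,1,1,1,1,2).

From H_k ≅ ker(∂_k) / im(∂_{k+1}) we obtain:

  H_0: rank C_0 − rank ∂_1 = 6 − 5 = 1, and the invariant factors of ∂_1 are all 1, so H_0 ≅ Z.
  H_1: rank ker ∂_1 − rank ∂_2 = (15 − 5) − 10 = 0, and ∂_2 has invariant factor 2 > 1, so H_1 ≅ Z/2.
  H_2: rank ker ∂_2 − rank ∂_3 = (10 − 10) − 0 = 0, and there is no ∂_3, so H_2 ≅ 0.

As a check, the Euler characteristic is 6 − 15 + 10 = 1, which agrees with 1 − 0 + 0 = 1.

H_0 = Z,  H_1 = Z/2,  H_2 = 0.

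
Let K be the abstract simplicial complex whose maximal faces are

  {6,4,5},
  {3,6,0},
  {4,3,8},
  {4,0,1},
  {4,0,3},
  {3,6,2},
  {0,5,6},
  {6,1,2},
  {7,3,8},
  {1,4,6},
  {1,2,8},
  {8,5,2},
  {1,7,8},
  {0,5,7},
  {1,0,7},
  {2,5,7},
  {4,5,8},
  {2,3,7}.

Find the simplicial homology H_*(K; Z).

H_0 = Z,  H_1 = Z ⊕ Z_2,  H_2 = 0.

K has 9 vertices, 27 edges, 18 triangles.
rank ∂_0 = 0, rank ∂_1 = 8 ⇒ b_0 = 9 − 0 − 8 = 1; all invariant factors of ∂_1 are 1 so no torsion. So H_0 = Z.
rank ∂_1 = 8, rank ∂_2 = 18 ⇒ b_1 = 27 − 8 − 18 = 1; ∂_2 has invariant factor(s) [2] giving torsion. So H_1 = Z ⊕ Z_2.
rank ∂_2 = 18, rank ∂_3 = 0 ⇒ b_2 = 18 − 18 − 0 = 0. So H_2 = 0.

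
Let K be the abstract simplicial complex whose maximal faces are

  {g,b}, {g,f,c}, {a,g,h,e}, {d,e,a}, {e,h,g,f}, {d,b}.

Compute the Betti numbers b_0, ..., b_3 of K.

b_0 = 1, b_1 = 1, b_2 = 0, b_3 = 0.

Fix the vertex order a < b < c < d < e < f < g < h and write every simplex with vertices in increasing order. Then dim K = 3 and the simplices of K are:

  0-simplices (8): a, b, c, d, e, f, g, h
  1-simplices (15): ad, ae, ag, ah, bd, bg, cf, cg, de, ef, eg, eh, fg, fh, gh
  2-simplices (9): ade, aeg, aeh, agh, cfg, efg, efh, egh, fgh
  3-simplices (2): aegh, efgh

so the chain groups are C_0 ≅ Z^8, C_1 ≅ Z^15, C_2 ≅ Z^9, C_3 ≅ Z^2.

The boundary map ∂_1: C_1 → C_0 maps an edge to its endpoints' difference, ∂[p,q] = q − p. For instance
  ∂fg = g − f.
The 8×15 boundary matrix has rank 7 and Smith normal form diag(1,1,1,1,1,1,1).

∂_2: C_2 → C_1 maps a triangle to the signed sum of its edges. For instance
  ∂ade = de − ae + ad,
  ∂aeh = eh − ah + ae.
As a 15×9 matrix over Z this has rank 7, with invariant factors (1,1,1,1,1,1,1).

The boundary map ∂_3: C_3 → C_2 sends each 3-simplex σ to the alternating sum Σ_i (−1)^i (σ with its i-th vertex removed). For instance
  ∂efgh = fgh − egh + efh − efg,
  ∂aegh = egh − agh + aeh − aeg.
This gives a 9×2 integer matrix of rank 2; reducing to Smith normal form yields diagonal entries (1,1).

From H_k ≅ ker(∂_k) / im(∂_{k+1}) we obtain:

  H_0: rank C_0 − rank ∂_1 = 8 − 7 = 1, and the invariant factors of ∂_1 are all 1, so H_0 = Z.
  H_1: rank ker ∂_1 − rank ∂_2 = (15 − 7) − 7 = 1, and the invariant factors of ∂_2 are all 1, so H_1 = Z.
  H_2: rank ker ∂_2 − rank ∂_3 = (9 − 7) − 2 = 0, and the invariant factors of ∂_3 are all 1, so H_2 = 0.
  H_3: rank ker ∂_3 − rank ∂_4 = (2 − 2) − 0 = 0, and there is no ∂_4, so H_3 = 0.

As a check, the Euler characteristic is 8 − 15 + 9 − 2 = 0, which agrees with 1 − 1 + 0 − 0 = 0.

Hence the Betti numbers are b_0 = 1, b_1 = 1, b_2 = 0, b_3 = 0.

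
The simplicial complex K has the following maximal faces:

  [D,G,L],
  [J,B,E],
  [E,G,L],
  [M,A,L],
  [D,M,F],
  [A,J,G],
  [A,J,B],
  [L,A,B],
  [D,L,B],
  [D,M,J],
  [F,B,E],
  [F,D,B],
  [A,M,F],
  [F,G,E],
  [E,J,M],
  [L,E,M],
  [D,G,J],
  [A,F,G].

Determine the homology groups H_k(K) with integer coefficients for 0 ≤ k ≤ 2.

We work with the vertex ordering A < B < D < E < F < G < J < L < M. The simplices of K, each written with vertices in increasing order, are:

  0-simplices (9): A, B, D, E, F, G, J, L, M
  1-simplices (27): AB, AF, AG, AJ, AL, AM, BD, BE, BF, BJ, BL, DF, DG, DJ, DL, DM, EF, EG, EJ, EL, EM, FG, FM, GJ, GL, JM, LM
  2-simplices (18): ABJ, ABL, AFG, AFM, AGJ, ALM, BDF, BDL, BEF, BEJ, DFM, DGJ, DGL, DJM, EFG, EGL, EJM, ELM

so the chain groups are C_0 ≅ Z^9, C_1 ≅ Z^27, C_2 ≅ Z^18.

Boundary ∂_1: C_1 → C_0 sends each edge [p,q] (with p < q) to q − p.
As a 9×27 matrix over Z this has rank 8, with invariant factors (1,1,1,1,1,1,1,1).

∂_2: C_2 → C_1 sends each 2-simplex [p,q,r] to [q,r] − [p,r] + [p,q]. For instance
  ∂BDL = DL − BL + BD,
  ∂ALM = LM − AM + AL.
As a 27×18 matrix over Z this has rank 17, with invariant factors (1,1,1,1,1,1,1,1,1,1,1,1,1,1,1,1,1).

From H_k ≅ ker(∂_k) / im(∂_{k+1}) we obtain:

  H_0: rank C_0 − rank ∂_1 = 9 − 8 = 1, and the invariant factors of ∂_1 are all 1, so H_0 = Z.
  H_1: rank ker ∂_1 − rank ∂_2 = (27 − 8) − 17 = 2, and the invariant factors of ∂_2 are all 1, so H_1 = Z^2.
  H_2: rank ker ∂_2 − rank ∂_3 = (18 − 17) − 0 = 1, and there is no ∂_3, so H_2 = Z.

As a check, the Euler characteristic is 9 − 27 + 18 = 0, which agrees with 1 − 2 + 1 = 0.

H_0 ≅ Z,  H_1 ≅ Z^2,  H_2 ≅ Z.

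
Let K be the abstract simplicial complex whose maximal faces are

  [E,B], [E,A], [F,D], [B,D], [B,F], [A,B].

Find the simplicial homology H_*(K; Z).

Fix the vertex order A < B < D < E < F and write every simplex with vertices in increasing order. Then dim K = 1 and the simplices of K are:

  0-simplices (5): A, B, D, E, F
  1-simplices (6): AB, AE, BD, BE, BF, DF

Hence C_0 ≅ Z^5, C_1 ≅ Z^6.

∂_1: C_1 → C_0 is given by ∂[p,q] = [q] − [p].
The resulting 5×6 matrix has rank 4, and its Smith normal form has invariant factors (1,1,1,1).

From H_k ≅ ker(∂_k) / im(∂_{k+1}) we obtain:

  H_0: rank C_0 − rank ∂_1 = 5 − 4 = 1, and the invariant factors of ∂_1 are all 1, so H_0 = Z.
  H_1: rank ker ∂_1 − rank ∂_2 = (6 − 4) − 0 = 2, and there is no ∂_2, so H_1 = Z^2.

H_0 ≅ Z,  H_1 ≅ Z^2.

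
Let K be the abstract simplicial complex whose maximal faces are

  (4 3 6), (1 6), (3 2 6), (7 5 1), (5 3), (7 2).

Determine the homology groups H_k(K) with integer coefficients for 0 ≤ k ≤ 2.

H_0 ≅ Z,  H_1 ≅ Z^2,  H_2 = 0.

Take the total order 1 < 2 < 3 < 4 < 5 < 6 < 7 on the vertex set. Then K (dimension 2) consists of the simplices:

  0-simplices (7): [1], [2], [3], [4], [5], [6], [7]
  1-simplices (11): [1,5], [1,6], [1,7], [2,3], [2,6], [2,7], [3,4], [3,5], [3,6], [4,6], [5,7]
  2-simplices (3): [1,5,7], [2,3,6], [3,4,6]

Hence C_0 ≅ Z^7, C_1 ≅ Z^11, C_2 ≅ Z^3.

∂_1: C_1 → C_0 is given by ∂[p,q] = [q] − [p].
The resulting 7×11 matrix has rank 6, and its Smith normal form has invariant factors (1,1,1,1,1,1).

The boundary map ∂_2: C_2 → C_1 acts by ∂[p,q,r] = [q,r] − [p,r] + [p,q]. For instance
  ∂[2,3,6] = [3,6] − [2,6] + [2,3],
  ∂[1,5,7] = [5,7] − [1,7] + [1,5].
The 11×3 boundary matrix has rank 3 and Smith normal form diag(1,1,1).

Reading off H_k = ker ∂_k / im ∂_{k+1}:

  H_0: rank C_0 − rank ∂_1 = 7 − 6 = 1, and the invariant factors of ∂_1 are all 1, so H_0 = Z.
  H_1: rank ker ∂_1 − rank ∂_2 = (11 − 6) − 3 = 2, and the invariant factors of ∂_2 are all 1, so H_1 = Z^2.
  H_2: rank ker ∂_2 − rank ∂_3 = (3 − 3) − 0 = 0, and there is no ∂_3, so H_2 = 0.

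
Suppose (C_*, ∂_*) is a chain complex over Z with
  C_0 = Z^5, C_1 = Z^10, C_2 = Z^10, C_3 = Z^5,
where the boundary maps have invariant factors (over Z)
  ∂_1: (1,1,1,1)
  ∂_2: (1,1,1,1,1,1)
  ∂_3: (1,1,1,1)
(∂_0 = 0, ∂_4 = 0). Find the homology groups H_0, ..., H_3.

H_0: b_0 = 5 − 0 − 4 = 1; torsion from ∂_1 factors > 1: none. So H_0 ≅ Z.
H_1: b_1 = 10 − 4 − 6 = 0; torsion from ∂_2 factors > 1: none. So H_1 ≅ 0.
H_2: b_2 = 10 − 6 − 4 = 0; torsion from ∂_3 factors > 1: none. So H_2 ≅ 0.
H_3: b_3 = 5 − 4 − 0 = 1; torsion from ∂_4 factors > 1: none. So H_3 ≅ Z.

H_0 ≅ Z,  H_1 = 0,  H_2 = 0,  H_3 ≅ Z.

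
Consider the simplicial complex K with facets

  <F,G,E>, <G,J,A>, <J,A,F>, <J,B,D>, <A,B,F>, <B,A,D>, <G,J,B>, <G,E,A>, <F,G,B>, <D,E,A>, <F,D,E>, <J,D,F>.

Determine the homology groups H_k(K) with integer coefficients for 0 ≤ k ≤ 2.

Order the vertices as A < B < D < E < F < G < J. Listing each simplex with vertices in this order, K has dimension 2 with simplices:

  0-simplices (7): A, B, D, E, F, G, J
  1-simplices (18): AB, AD, AE, AF, AG, AJ, BD, BF, BG, BJ, DE, DF, DJ, EF, EG, FG, FJ, GJ
  2-simplices (12): ABD, ABF, ADE, AEG, AFJ, AGJ, BDJ, BFG, BGJ, DEF, DFJ, EFG

giving chain groups C_0 ≅ Z^7, C_1 ≅ Z^18, C_2 ≅ Z^12.

Boundary ∂_1: C_1 → C_0 is given by ∂[p,q] = [q] − [p].
This gives a 7×18 integer matrix of rank 6; reducing to Smith normal form yields diagonal entries (1,1,1,1,1,1).

Boundary ∂_2: C_2 → C_1 sends each 2-simplex [p,q,r] to [q,r] − [p,r] + [p,q]. For instance
  ∂AGJ = GJ − AJ + AG,
  ∂ABD = BD − AD + AB.
The resulting 18×12 matrix has rank 12, and its Smith normal form has invariant factors (1,1,1,1,1,1,1,1,1,1,1,2).

Reading off H_k = ker ∂_k / im ∂_{k+1}:

  H_0: rank C_0 − rank ∂_1 = 7 − 6 = 1, and the invariant factors of ∂_1 are all 1, so H_0 = Z.
  H_1: rank ker ∂_1 − rank ∂_2 = (18 − 6) − 12 = 0, and ∂_2 has invariant factor 2 > 1, so H_1 = Z/2.
  H_2: rank ker ∂_2 − rank ∂_3 = (12 − 12) − 0 = 0, and there is no ∂_3, so H_2 = 0.

(K is a triangulation of the real projective plane RP^2.)

H_0 ≅ Z,  H_1 ≅ Z/2,  H_2 = 0.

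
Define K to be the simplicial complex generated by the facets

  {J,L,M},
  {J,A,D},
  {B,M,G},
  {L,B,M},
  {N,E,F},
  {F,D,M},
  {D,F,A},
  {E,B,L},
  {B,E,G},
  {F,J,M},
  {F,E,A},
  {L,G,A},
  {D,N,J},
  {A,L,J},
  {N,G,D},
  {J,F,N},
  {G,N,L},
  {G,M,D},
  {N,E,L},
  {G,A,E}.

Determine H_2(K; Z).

Fix the vertex order A < B < D < E < F < G < J < L < M < N and write every simplex with vertices in increasing order. Then dim K = 2 and the simplices of K are:

  0-simplices (10): A, B, D, E, F, G, J, L, M, N
  1-simplices (30): AD, AE, AF, AG, AJ, AL, BE, BG, BL, BM, DF, DG, DJ, DM, DN, EF, EG, EL, EN, FJ, FM, FN, GL, GM, GN, JL, JM, JN, LM, LN
  2-simplices (20): ADF, ADJ, AEF, AEG, AGL, AJL, BEG, BEL, BGM, BLM, DFM, DGM, DGN, DJN, EFN, ELN, FJM, FJN, GLN, JLM

giving chain groups C_0 ≅ Z^10, C_1 ≅ Z^30, C_2 ≅ Z^20.

Boundary ∂_1: C_1 → C_0 sends each edge [p,q] (with p < q) to q − p. For instance
  ∂DN = N − D.
This gives a 10×30 integer matrix of rank 9; reducing to Smith normal form yields diagonal entries (1,1,1,1,1,1,1,1,1).

Boundary ∂_2: C_2 → C_1 sends each 2-simplex [p,q,r] to [q,r] − [p,r] + [p,q]. For instance
  ∂BEL = EL − BL + BE,
  ∂AEF = EF − AF + AE.
As a 30×20 matrix over Z this has rank 20, with invariant factors (1,1,1,1,1,1,1,1,1,1,1,1,1,1,1,1,1,1,1,2).

Computing H_k = (kernel of ∂_k) / (image of ∂_{k+1}):

  H_2: rank ker ∂_2 − rank ∂_3 = (20 − 20) − 0 = 0, and there is no ∂_3, so H_2 ≅ 0.

H_2 ≅ 0.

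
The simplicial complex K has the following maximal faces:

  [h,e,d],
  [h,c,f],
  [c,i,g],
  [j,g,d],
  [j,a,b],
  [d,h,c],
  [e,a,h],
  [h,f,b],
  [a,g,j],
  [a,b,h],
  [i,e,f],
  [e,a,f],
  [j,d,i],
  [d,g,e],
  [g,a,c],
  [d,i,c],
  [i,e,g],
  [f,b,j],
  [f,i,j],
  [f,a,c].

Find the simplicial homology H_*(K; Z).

H_0 = Z,  H_1 = Z ⊕ Z/2,  H_2 = 0.

K has 10 vertices, 30 edges, 20 triangles.
rank ∂_0 = 0, rank ∂_1 = 9 ⇒ b_0 = 10 − 0 − 9 = 1; all invariant factors of ∂_1 are 1 so no torsion. So H_0 = Z.
rank ∂_1 = 9, rank ∂_2 = 20 ⇒ b_1 = 30 − 9 − 20 = 1; ∂_2 has invariant factor(s) [2] giving torsion. So H_1 = Z ⊕ Z/2.
rank ∂_2 = 20, rank ∂_3 = 0 ⇒ b_2 = 20 − 20 − 0 = 0. So H_2 = 0.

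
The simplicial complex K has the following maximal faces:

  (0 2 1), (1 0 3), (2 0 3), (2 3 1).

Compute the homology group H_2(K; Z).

H_2 ≅ Z.

We work with the vertex ordering 0 < 1 < 2 < 3. The simplices of K, each written with vertices in increasing order, are:

  0-simplices (4): [0], [1], [2], [3]
  1-simplices (6): [0,1], [0,2], [0,3], [1,2], [1,3], [2,3]
  2-simplices (4): [0,1,2], [0,1,3], [0,2,3], [1,2,3]

Hence C_0 ≅ Z^4, C_1 ≅ Z^6, C_2 ≅ Z^4.

∂_1: C_1 → C_0 sends each edge [p,q] (with p < q) to q − p. For instance
  ∂[0,1] = [1] − [0].
The 4×6 boundary matrix has rank 3 and Smith normal form diag(1,1,1).

∂_2: C_2 → C_1 acts by ∂[p,q,r] = [q,r] − [p,r] + [p,q]. For instance
  ∂[0,1,3] = [1,3] − [0,3] + [0,1],
  ∂[0,2,3] = [2,3] − [0,3] + [0,2].
The resulting 6×4 matrix has rank 3, and its Smith normal form has invariant factors (1,1,1).

Reading off H_k = ker ∂_k / im ∂_{k+1}:

  H_2: rank ker ∂_2 − rank ∂_3 = (4 − 3) − 0 = 1, and there is no ∂_3, so H_2 = Z.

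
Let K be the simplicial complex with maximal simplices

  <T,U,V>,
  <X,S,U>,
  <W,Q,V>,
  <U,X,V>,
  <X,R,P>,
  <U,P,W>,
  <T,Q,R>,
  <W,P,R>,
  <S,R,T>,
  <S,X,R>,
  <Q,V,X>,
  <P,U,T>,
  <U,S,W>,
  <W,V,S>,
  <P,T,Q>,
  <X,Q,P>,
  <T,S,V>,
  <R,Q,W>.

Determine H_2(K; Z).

Order the vertices as P < Q < R < S < T < U < V < W < X. Listing each simplex with vertices in this order, K has dimension 2 with simplices:

  0-simplices (9): P, Q, R, S, T, U, V, W, X
  1-simplices (27): PQ, PR, PT, PU, PW, PX, QR, QT, QV, QW, QX, RS, RT, RW, RX, ST, SU, SV, SW, SX, TU, TV, UV, UW, UX, VW, VX
  2-simplices (18): PQT, PQX, PRW, PRX, PTU, PUW, QRT, QRW, QVW, QVX, RST, RSX, STV, SUW, SUX, SVW, TUV, UVX

giving chain groups C_0 ≅ Z^9, C_1 ≅ Z^27, C_2 ≅ Z^18.

The boundary map ∂_1: C_1 → C_0 sends each edge [p,q] (with p < q) to q − p.
As a 9×27 matrix over Z this has rank 8, with invariant factors (1,1,1,1,1,1,1,1).

∂_2: C_2 → C_1 acts by ∂[p,q,r] = [q,r] − [p,r] + [p,q]. For instance
  ∂STV = TV − SV + ST,
  ∂PQT = QT − PT + PQ.
As a 27×18 matrix over Z this has rank 18, with invariant factors (1,1,1,1,1,1,1,1,1,1,1,1,1,1,1,1,1,2).

From H_k ≅ ker(∂_k) / im(∂_{k+1}) we obtain:

  H_2: rank ker ∂_2 − rank ∂_3 = (18 − 18) − 0 = 0, and there is no ∂_3, so H_2 = 0.

H_2 = 0.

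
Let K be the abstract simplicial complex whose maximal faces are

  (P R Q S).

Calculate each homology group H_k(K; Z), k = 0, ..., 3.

H_0 ≅ Z,  H_1 = 0,  H_2 = 0,  H_3 = 0.

K has 4 vertices, 6 edges, 4 triangles, 1 3-simplex.
rank ∂_0 = 0, rank ∂_1 = 3 ⇒ b_0 = 4 − 0 − 3 = 1; all invariant factors of ∂_1 are 1 so no torsion. So H_0 = Z.
rank ∂_1 = 3, rank ∂_2 = 3 ⇒ b_1 = 6 − 3 − 3 = 0; all invariant factors of ∂_2 are 1 so no torsion. So H_1 = 0.
rank ∂_2 = 3, rank ∂_3 = 1 ⇒ b_2 = 4 − 3 − 1 = 0; all invariant factors of ∂_3 are 1 so no torsion. So H_2 = 0.
rank ∂_3 = 1, rank ∂_4 = 0 ⇒ b_3 = 1 − 1 − 0 = 0. So H_3 = 0.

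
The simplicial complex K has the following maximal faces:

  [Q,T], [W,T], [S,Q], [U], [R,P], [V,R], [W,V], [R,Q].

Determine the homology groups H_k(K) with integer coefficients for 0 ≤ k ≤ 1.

We work with the vertex ordering P < Q < R < S < T < U < V < W. The simplices of K, each written with vertices in increasing order, are:

  0-simplices (8): P, Q, R, S, T, U, V, W
  1-simplices (7): PR, QR, QS, QT, RV, TW, VW

giving chain groups C_0 ≅ Z^8, C_1 ≅ Z^7.

∂_1: C_1 → C_0 is given by ∂[p,q] = [q] − [p]. For instance
  ∂VW = W − V.
The resulting 8×7 matrix has rank 6, and its Smith normal form has invariant factors (1,1,1,1,1,1).

Computing H_k = (kernel of ∂_k) / (image of ∂_{k+1}):

  H_0: rank C_0 − rank ∂_1 = 8 − 6 = 2, and the invariant factors of ∂_1 are all 1, so H_0 ≅ Z^2.
  H_1: rank ker ∂_1 − rank ∂_2 = (7 − 6) − 0 = 1, and there is no ∂_2, so H_1 ≅ Z.

H_0 ≅ Z^2,  H_1 ≅ Z.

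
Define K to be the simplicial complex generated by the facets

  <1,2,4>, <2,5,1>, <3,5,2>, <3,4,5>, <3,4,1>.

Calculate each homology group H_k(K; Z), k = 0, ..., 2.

We work with the vertex ordering 1 < 2 < 3 < 4 < 5. The simplices of K, each written with vertices in increasing order, are:

  0-simplices (5): [1], [2], [3], [4], [5]
  1-simplices (10): [1,2], [1,3], [1,4], [1,5], [2,3], [2,4], [2,5], [3,4], [3,5], [4,5]
  2-simplices (5): [1,2,4], [1,2,5], [1,3,4], [2,3,5], [3,4,5]

giving chain groups C_0 ≅ Z^5, C_1 ≅ Z^10, C_2 ≅ Z^5.

Boundary ∂_1: C_1 → C_0 maps an edge to its endpoints' difference, ∂[p,q] = q − p.
The 5×10 boundary matrix has rank 4 and Smith normal form diag(1,1,1,1).

Boundary ∂_2: C_2 → C_1 sends each 2-simplex [p,q,r] to [q,r] − [p,r] + [p,q]. For instance
  ∂[1,3,4] = [3,4] − [1,4] + [1,3],
  ∂[2,3,5] = [3,5] − [2,5] + [2,3].
The resulting 10×5 matrix has rank 5, and its Smith normal form has invariant factors (1,1,1,1,1).

Reading off H_k = ker ∂_k / im ∂_{k+1}:

  H_0: rank C_0 − rank ∂_1 = 5 − 4 = 1, and the invariant factors of ∂_1 are all 1, so H_0 ≅ Z.
  H_1: rank ker ∂_1 − rank ∂_2 = (10 − 4) − 5 = 1, and the invariant factors of ∂_2 are all 1, so H_1 ≅ Z.
  H_2: rank ker ∂_2 − rank ∂_3 = (5 − 5) − 0 = 0, and there is no ∂_3, so H_2 ≅ 0.

H_0 ≅ Z,  H_1 ≅ Z,  H_2 = 0.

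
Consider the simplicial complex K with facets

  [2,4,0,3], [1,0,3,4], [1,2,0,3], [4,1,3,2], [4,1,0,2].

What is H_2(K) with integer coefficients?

H_2 ≅ 0.

Order the vertices as 0 < 1 < 2 < 3 < 4. Listing each simplex with vertices in this order, K has dimension 3 with simplices:

  0-simplices (5): [0], [1], [2], [3], [4]
  1-simplices (10): [0,1], [0,2], [0,3], [0,4], [1,2], [1,3], [1,4], [2,3], [2,4], [3,4]
  2-simplices (10): [0,1,2], [0,1,3], [0,1,4], [0,2,3], [0,2,4], [0,3,4], [1,2,3], [1,2,4], [1,3,4], [2,3,4]
  3-simplices (5): [0,1,2,3], [0,1,2,4], [0,1,3,4], [0,2,3,4], [1,2,3,4]

so the chain groups are C_0 ≅ Z^5, C_1 ≅ Z^10, C_2 ≅ Z^10, C_3 ≅ Z^5.

Boundary ∂_1: C_1 → C_0 sends each edge [p,q] (with p < q) to q − p. For instance
  ∂[2,4] = [4] − [2].
The 5×10 boundary matrix has rank 4 and Smith normal form diag(1,1,1,1).

Boundary ∂_2: C_2 → C_1 sends each 2-simplex [p,q,r] to [q,r] − [p,r] + [p,q]. For instance
  ∂[0,3,4] = [3,4] − [0,4] + [0,3],
  ∂[0,2,4] = [2,4] − [0,4] + [0,2].
The resulting 10×10 matrix has rank 6, and its Smith normal form has invariant factors (1,1,1,1,1,1).

Boundary ∂_3: C_3 → C_2 sends each 3-simplex σ to the alternating sum Σ_i (−1)^i (σ with its i-th vertex removed). For instance
  ∂[0,1,3,4] = [1,3,4] − [0,3,4] + [0,1,4] − [0,1,3],
  ∂[1,2,3,4] = [2,3,4] − [1,3,4] + [1,2,4] − [1,2,3].
The 10×5 boundary matrix has rank 4 and Smith normal form diag(1,1,1,1).

From H_k ≅ ker(∂_k) / im(∂_{k+1}) we obtain:

  H_2: rank ker ∂_2 − rank ∂_3 = (10 − 6) − 4 = 0, and the invariant factors of ∂_3 are all 1, so H_2 ≅ 0.

(K is a triangulation of the 3-sphere S^3.)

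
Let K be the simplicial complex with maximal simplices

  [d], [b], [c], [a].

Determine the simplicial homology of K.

Order the vertices as a < b < c < d. Listing each simplex with vertices in this order, K has dimension 0 with simplices:

  0-simplices (4): a, b, c, d

so the chain groups are C_0 ≅ Z^4.

Now H_k = ker ∂_k / im ∂_{k+1}, so:

  H_0: rank C_0 − rank ∂_1 = 4 − 0 = 4, and there is no ∂_1, so H_0 = Z^4.

H_0 ≅ Z^4.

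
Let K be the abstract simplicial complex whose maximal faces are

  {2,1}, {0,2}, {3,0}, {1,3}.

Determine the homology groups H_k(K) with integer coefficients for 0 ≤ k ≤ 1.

H_0 ≅ Z,  H_1 ≅ Z.

K has 4 vertices, 4 edges.
rank ∂_0 = 0, rank ∂_1 = 3 ⇒ b_0 = 4 − 0 − 3 = 1; all invariant factors of ∂_1 are 1 so no torsion. So H_0 ≅ Z.
rank ∂_1 = 3, rank ∂_2 = 0 ⇒ b_1 = 4 − 3 − 0 = 1. So H_1 ≅ Z.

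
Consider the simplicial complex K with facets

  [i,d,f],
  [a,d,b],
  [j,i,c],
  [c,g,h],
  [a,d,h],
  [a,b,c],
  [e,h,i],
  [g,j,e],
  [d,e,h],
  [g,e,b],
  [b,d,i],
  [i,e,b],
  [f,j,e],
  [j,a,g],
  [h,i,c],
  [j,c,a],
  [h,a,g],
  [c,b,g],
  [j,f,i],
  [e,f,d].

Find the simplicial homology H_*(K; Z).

H_0 = Z,  H_1 = Z ⊕ Z/2Z,  H_2 = 0.

Take the total order a < b < c < d < e < f < g < h < i < j on the vertex set. Then K (dimension 2) consists of the simplices:

  0-simplices (10): a, b, c, d, e, f, g, h, i, j
  1-simplices (30): ab, ac, ad, ag, ah, aj, bc, bd, be, bg, bi, cg, ch, ci, cj, de, df, dh, di, ef, eg, eh, ei, ej, fi, fj, gh, gj, hi, ij
  2-simplices (20): abc, abd, acj, adh, agh, agj, bcg, bdi, beg, bei, cgh, chi, cij, def, deh, dfi, efj, egj, ehi, fij

giving chain groups C_0 ≅ Z^10, C_1 ≅ Z^30, C_2 ≅ Z^20.

The boundary map ∂_1: C_1 → C_0 maps an edge to its endpoints' difference, ∂[p,q] = q − p. For instance
  ∂ch = h − c.
This gives a 10×30 integer matrix of rank 9; reducing to Smith normal form yields diagonal entries (1,1,1,1,1,1,1,1,1).

The boundary map ∂_2: C_2 → C_1 acts by ∂[p,q,r] = [q,r] − [p,r] + [p,q]. For instance
  ∂agh = gh − ah + ag,
  ∂ehi = hi − ei + eh.
The 30×20 boundary matrix has rank 20 and Smith normal form diag(1,1,1,1,1,1,1,1,1,1,1,1,1,1,1,1,1,1,1,2).

From H_k ≅ ker(∂_k) / im(∂_{k+1}) we obtain:

  H_0: rank C_0 − rank ∂_1 = 10 − 9 = 1, and the invariant factors of ∂_1 are all 1, so H_0 ≅ Z.
  H_1: rank ker ∂_1 − rank ∂_2 = (30 − 9) − 20 = 1, and ∂_2 has invariant factor 2 > 1, so H_1 ≅ Z ⊕ Z/2Z.
  H_2: rank ker ∂_2 − rank ∂_3 = (20 − 20) − 0 = 0, and there is no ∂_3, so H_2 ≅ 0.

(K is a triangulation of the Klein bottle.)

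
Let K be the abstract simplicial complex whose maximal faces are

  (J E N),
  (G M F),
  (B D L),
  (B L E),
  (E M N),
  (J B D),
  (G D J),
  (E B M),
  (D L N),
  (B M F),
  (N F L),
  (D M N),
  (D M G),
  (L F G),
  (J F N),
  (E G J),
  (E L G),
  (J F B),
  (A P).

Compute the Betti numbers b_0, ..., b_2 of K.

b_0 = 2, b_1 = 2, b_2 = 1.

Order the vertices as A < B < D < E < F < G < J < L < M < N < P. Listing each simplex with vertices in this order, K has dimension 2 with simplices:

  0-simplices (11): A, B, D, E, F, G, J, L, M, N, P
  1-simplices (28): AP, BD, BE, BF, BJ, BL, BM, DG, DJ, DL, DM, DN, EG, EJ, EL, EM, EN, FG, FJ, FL, FM, FN, GJ, GL, GM, JN, LN, MN
  2-simplices (18): BDJ, BDL, BEL, BEM, BFJ, BFM, DGJ, DGM, DLN, DMN, EGJ, EGL, EJN, EMN, FGL, FGM, FJN, FLN

giving chain groups C_0 ≅ Z^11, C_1 ≅ Z^28, C_2 ≅ Z^18.

The boundary map ∂_1: C_1 → C_0 sends each edge [p,q] (with p < q) to q − p. For instance
  ∂DJ = J − D.
As a 11×28 matrix over Z this has rank 9, with invariant factors (1,1,1,1,1,1,1,1,1).

The boundary map ∂_2: C_2 → C_1 acts by ∂[p,q,r] = [q,r] − [p,r] + [p,q]. For instance
  ∂EGJ = GJ − EJ + EG,
  ∂FJN = JN − FN + FJ.
As a 28×18 matrix over Z this has rank 17, with invariant factors (1,1,1,1,1,1,1,1,1,1,1,1,1,1,1,1,1).

Reading off H_k = ker ∂_k / im ∂_{k+1}:

  H_0: rank C_0 − rank ∂_1 = 11 − 9 = 2, and the invariant factors of ∂_1 are all 1, so H_0 = Z^2.
  H_1: rank ker ∂_1 − rank ∂_2 = (28 − 9) − 17 = 2, and the invariant factors of ∂_2 are all 1, so H_1 = Z^2.
  H_2: rank ker ∂_2 − rank ∂_3 = (18 − 17) − 0 = 1, and there is no ∂_3, so H_2 = Z.

As a check, the Euler characteristic is 11 − 28 + 18 = 1, which agrees with 2 − 2 + 1 = 1.

Hence the Betti numbers are b_0 = 2, b_1 = 2, b_2 = 1.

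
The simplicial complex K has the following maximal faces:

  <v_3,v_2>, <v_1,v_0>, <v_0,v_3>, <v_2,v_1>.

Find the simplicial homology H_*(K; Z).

Take the total order v_0 < v_1 < v_2 < v_3 on the vertex set. Then K (dimension 1) consists of the simplices:

  0-simplices (4): [v_0], [v_1], [v_2], [v_3]
  1-simplices (4): [v_0,v_1], [v_0,v_3], [v_1,v_2], [v_2,v_3]

Hence C_0 ≅ Z^4, C_1 ≅ Z^4.

Boundary ∂_1: C_1 → C_0 is given by ∂[p,q] = [q] − [p]. For instance
  ∂[v_0,v_3] = [v_3] − [v_0].
This gives a 4×4 integer matrix of rank 3; reducing to Smith normal form yields diagonal entries (1,1,1).

From H_k ≅ ker(∂_k) / im(∂_{k+1}) we obtain:

  H_0: rank C_0 − rank ∂_1 = 4 − 3 = 1, and the invariant factors of ∂_1 are all 1, so H_0 ≅ Z.
  H_1: rank ker ∂_1 − rank ∂_2 = (4 − 3) − 0 = 1, and there is no ∂_2, so H_1 ≅ Z.

As a check, the Euler characteristic is 4 − 4 = 0, which agrees with 1 − 1 = 0.

H_0 ≅ Z,  H_1 ≅ Z.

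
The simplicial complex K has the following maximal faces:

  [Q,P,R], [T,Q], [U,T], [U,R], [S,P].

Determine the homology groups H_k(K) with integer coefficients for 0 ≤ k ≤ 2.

H_0 ≅ Z,  H_1 ≅ Z,  H_2 = 0.

We work with the vertex ordering P < Q < R < S < T < U. The simplices of K, each written with vertices in increasing order, are:

  0-simplices (6): P, Q, R, S, T, U
  1-simplices (7): PQ, PR, PS, QR, QT, RU, TU
  2-simplices (1): PQR

so the chain groups are C_0 ≅ Z^6, C_1 ≅ Z^7, C_2 ≅ Z^1.

Boundary ∂_1: C_1 → C_0 maps an edge to its endpoints' difference, ∂[p,q] = q − p. For instance
  ∂QT = T − Q.
As a 6×7 matrix over Z this has rank 5, with invariant factors (1,1,1,1,1).

Boundary ∂_2: C_2 → C_1 sends each 2-simplex [p,q,r] to [q,r] − [p,r] + [p,q]. For instance
  ∂PQR = QR − PR + PQ.
This gives a 7×1 integer matrix of rank 1; reducing to Smith normal form yields diagonal entries (1).

Now H_k = ker ∂_k / im ∂_{k+1}, so:

  H_0: rank C_0 − rank ∂_1 = 6 − 5 = 1, and the invariant factors of ∂_1 are all 1, so H_0 ≅ Z.
  H_1: rank ker ∂_1 − rank ∂_2 = (7 − 5) − 1 = 1, and the invariant factors of ∂_2 are all 1, so H_1 ≅ Z.
  H_2: rank ker ∂_2 − rank ∂_3 = (1 − 1) − 0 = 0, and there is no ∂_3, so H_2 ≅ 0.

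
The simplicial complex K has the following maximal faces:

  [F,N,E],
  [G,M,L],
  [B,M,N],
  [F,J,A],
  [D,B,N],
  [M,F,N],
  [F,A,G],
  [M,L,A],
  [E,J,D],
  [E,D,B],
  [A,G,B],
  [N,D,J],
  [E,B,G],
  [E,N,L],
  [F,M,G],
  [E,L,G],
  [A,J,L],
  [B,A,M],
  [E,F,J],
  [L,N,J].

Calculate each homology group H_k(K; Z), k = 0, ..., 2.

We work with the vertex ordering A < B < D < E < F < G < J < L < M < N. The simplices of K, each written with vertices in increasing order, are:

  0-simplices (10): A, B, D, E, F, G, J, L, M, N
  1-simplices (30): AB, AF, AG, AJ, AL, AM, BD, BE, BG, BM, BN, DE, DJ, DN, EF, EG, EJ, EL, EN, FG, FJ, FM, FN, GL, GM, JL, JN, LM, LN, MN
  2-simplices (20): ABG, ABM, AFG, AFJ, AJL, ALM, BDE, BDN, BEG, BMN, DEJ, DJN, EFJ, EFN, EGL, ELN, FGM, FMN, GLM, JLN

giving chain groups C_0 ≅ Z^10, C_1 ≅ Z^30, C_2 ≅ Z^20.

Boundary ∂_1: C_1 → C_0 maps an edge to its endpoints' difference, ∂[p,q] = q − p. For instance
  ∂EF = F − E.
This gives a 10×30 integer matrix of rank 9; reducing to Smith normal form yields diagonal entries (1,1,1,1,1,1,1,1,1).

Boundary ∂_2: C_2 → C_1 acts by ∂[p,q,r] = [q,r] − [p,r] + [p,q]. For instance
  ∂BMN = MN − BN + BM,
  ∂ALM = LM − AM + AL.
The 30×20 boundary matrix has rank 20 and Smith normal form diag(1,1,1,1,1,1,1,1,1,1,1,1,1,1,1,1,1,1,1,2).

Reading off H_k = ker ∂_k / im ∂_{k+1}:

  H_0: rank C_0 − rank ∂_1 = 10 − 9 = 1, and the invariant factors of ∂_1 are all 1, so H_0 = Z.
  H_1: rank ker ∂_1 − rank ∂_2 = (30 − 9) − 20 = 1, and ∂_2 has invariant factor 2 > 1, so H_1 = Z ⊕ Z/2Z.
  H_2: rank ker ∂_2 − rank ∂_3 = (20 − 20) − 0 = 0, and there is no ∂_3, so H_2 = 0.

H_0 ≅ Z,  H_1 ≅ Z ⊕ Z/2Z,  H_2 = 0.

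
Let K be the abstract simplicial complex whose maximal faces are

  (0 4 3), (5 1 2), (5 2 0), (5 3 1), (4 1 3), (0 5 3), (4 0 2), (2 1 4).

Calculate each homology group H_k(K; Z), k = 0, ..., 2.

H_0 ≅ Z,  H_1 = 0,  H_2 ≅ Z.

Take the total order 0 < 1 < 2 < 3 < 4 < 5 on the vertex set. Then K (dimension 2) consists of the simplices:

  0-simplices (6): [0], [1], [2], [3], [4], [5]
  1-simplices (12): [0,2], [0,3], [0,4], [0,5], [1,2], [1,3], [1,4], [1,5], [2,4], [2,5], [3,4], [3,5]
  2-simplices (8): [0,2,4], [0,2,5], [0,3,4], [0,3,5], [1,2,4], [1,2,5], [1,3,4], [1,3,5]

giving chain groups C_0 ≅ Z^6, C_1 ≅ Z^12, C_2 ≅ Z^8.

Boundary ∂_1: C_1 → C_0 sends each edge [p,q] (with p < q) to q − p.
The 6×12 boundary matrix has rank 5 and Smith normal form diag(1,1,1,1,1).

The boundary map ∂_2: C_2 → C_1 acts by ∂[p,q,r] = [q,r] − [p,r] + [p,q]. For instance
  ∂[0,2,4] = [2,4] − [0,4] + [0,2],
  ∂[1,3,4] = [3,4] − [1,4] + [1,3].
This gives a 12×8 integer matrix of rank 7; reducing to Smith normal form yields diagonal entries (1,1,1,1,1,1,1).

Computing H_k = (kernel of ∂_k) / (image of ∂_{k+1}):

  H_0: rank C_0 − rank ∂_1 = 6 − 5 = 1, and the invariant factors of ∂_1 are all 1, so H_0 ≅ Z.
  H_1: rank ker ∂_1 − rank ∂_2 = (12 − 5) − 7 = 0, and the invariant factors of ∂_2 are all 1, so H_1 ≅ 0.
  H_2: rank ker ∂_2 − rank ∂_3 = (8 − 7) − 0 = 1, and there is no ∂_3, so H_2 ≅ Z.

(K is a triangulation of the 2-sphere S^2.)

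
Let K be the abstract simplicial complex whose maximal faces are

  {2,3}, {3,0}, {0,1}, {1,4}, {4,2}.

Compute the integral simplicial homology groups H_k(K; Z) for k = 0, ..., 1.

Fix the vertex order 0 < 1 < 2 < 3 < 4 and write every simplex with vertices in increasing order. Then dim K = 1 and the simplices of K are:

  0-simplices (5): [0], [1], [2], [3], [4]
  1-simplices (5): [0,1], [0,3], [1,4], [2,3], [2,4]

so the chain groups are C_0 ≅ Z^5, C_1 ≅ Z^5.

The boundary map ∂_1: C_1 → C_0 is given by ∂[p,q] = [q] − [p]. For instance
  ∂[0,3] = [3] − [0].
The 5×5 boundary matrix has rank 4 and Smith normal form diag(1,1,1,1).

From H_k ≅ ker(∂_k) / im(∂_{k+1}) we obtain:

  H_0: rank C_0 − rank ∂_1 = 5 − 4 = 1, and the invariant factors of ∂_1 are all 1, so H_0 = Z.
  H_1: rank ker ∂_1 − rank ∂_2 = (5 − 4) − 0 = 1, and there is no ∂_2, so H_1 = Z.

H_0 ≅ Z,  H_1 ≅ Z.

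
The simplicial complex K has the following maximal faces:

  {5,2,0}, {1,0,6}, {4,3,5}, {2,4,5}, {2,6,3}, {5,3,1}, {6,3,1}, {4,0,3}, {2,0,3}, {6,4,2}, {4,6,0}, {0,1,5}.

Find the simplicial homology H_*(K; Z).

H_0 = Z,  H_1 = Z/2,  H_2 = 0.

Fix the vertex order 0 < 1 < 2 < 3 < 4 < 5 < 6 and write every simplex with vertices in increasing order. Then dim K = 2 and the simplices of K are:

  0-simplices (7): [0], [1], [2], [3], [4], [5], [6]
  1-simplices (18): [0,1], [0,2], [0,3], [0,4], [0,5], [0,6], [1,3], [1,5], [1,6], [2,3], [2,4], [2,5], [2,6], [3,4], [3,5], [3,6], [4,5], [4,6]
  2-simplices (12): [0,1,5], [0,1,6], [0,2,3], [0,2,5], [0,3,4], [0,4,6], [1,3,5], [1,3,6], [2,3,6], [2,4,5], [2,4,6], [3,4,5]

Hence C_0 ≅ Z^7, C_1 ≅ Z^18, C_2 ≅ Z^12.

The boundary map ∂_1: C_1 → C_0 maps an edge to its endpoints' difference, ∂[p,q] = q − p. For instance
  ∂[0,6] = [6] − [0].
This gives a 7×18 integer matrix of rank 6; reducing to Smith normal form yields diagonal entries (1,1,1,1,1,1).

Boundary ∂_2: C_2 → C_1 sends each 2-simplex [p,q,r] to [q,r] − [p,r] + [p,q]. For instance
  ∂[0,1,6] = [1,6] − [0,6] + [0,1],
  ∂[1,3,5] = [3,5] − [1,5] + [1,3].
The 18×12 boundary matrix has rank 12 and Smith normal form diag(1,1,1,1,1,1,1,1,1,1,1,2).

Now H_k = ker ∂_k / im ∂_{k+1}, so:

  H_0: rank C_0 − rank ∂_1 = 7 − 6 = 1, and the invariant factors of ∂_1 are all 1, so H_0 ≅ Z.
  H_1: rank ker ∂_1 − rank ∂_2 = (18 − 6) − 12 = 0, and ∂_2 has invariant factor 2 > 1, so H_1 ≅ Z/2.
  H_2: rank ker ∂_2 − rank ∂_3 = (12 − 12) − 0 = 0, and there is no ∂_3, so H_2 ≅ 0.

(K is a triangulation of the real projective plane RP^2.)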